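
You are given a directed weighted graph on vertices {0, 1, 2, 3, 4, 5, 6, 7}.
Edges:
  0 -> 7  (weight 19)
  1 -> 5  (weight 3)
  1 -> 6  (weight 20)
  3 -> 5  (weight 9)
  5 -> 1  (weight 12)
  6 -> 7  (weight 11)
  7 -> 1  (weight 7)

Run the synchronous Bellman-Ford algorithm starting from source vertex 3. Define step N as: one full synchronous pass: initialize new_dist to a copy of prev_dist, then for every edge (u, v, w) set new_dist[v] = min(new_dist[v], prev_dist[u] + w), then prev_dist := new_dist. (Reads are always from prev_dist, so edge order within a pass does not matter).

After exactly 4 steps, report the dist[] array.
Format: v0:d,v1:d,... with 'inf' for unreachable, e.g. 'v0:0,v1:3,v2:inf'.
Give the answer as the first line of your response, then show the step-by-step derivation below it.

v0:inf,v1:21,v2:inf,v3:0,v4:inf,v5:9,v6:41,v7:52

step 1: dist = v0:inf,v1:inf,v2:inf,v3:0,v4:inf,v5:9,v6:inf,v7:inf
step 2: dist = v0:inf,v1:21,v2:inf,v3:0,v4:inf,v5:9,v6:inf,v7:inf
step 3: dist = v0:inf,v1:21,v2:inf,v3:0,v4:inf,v5:9,v6:41,v7:inf
step 4: dist = v0:inf,v1:21,v2:inf,v3:0,v4:inf,v5:9,v6:41,v7:52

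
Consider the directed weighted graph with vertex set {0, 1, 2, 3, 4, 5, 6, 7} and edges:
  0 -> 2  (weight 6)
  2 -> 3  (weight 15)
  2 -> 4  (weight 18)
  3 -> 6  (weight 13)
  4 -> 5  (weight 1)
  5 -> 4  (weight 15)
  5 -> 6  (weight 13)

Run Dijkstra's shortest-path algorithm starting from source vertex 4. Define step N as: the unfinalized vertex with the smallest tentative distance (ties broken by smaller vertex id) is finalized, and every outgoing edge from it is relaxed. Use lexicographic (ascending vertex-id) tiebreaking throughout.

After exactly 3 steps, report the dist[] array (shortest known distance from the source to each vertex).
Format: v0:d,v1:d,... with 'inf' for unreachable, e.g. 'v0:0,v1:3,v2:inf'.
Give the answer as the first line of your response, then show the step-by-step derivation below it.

v0:inf,v1:inf,v2:inf,v3:inf,v4:0,v5:1,v6:14,v7:inf

step 1: dist = v0:inf,v1:inf,v2:inf,v3:inf,v4:0,v5:1,v6:inf,v7:inf
step 2: dist = v0:inf,v1:inf,v2:inf,v3:inf,v4:0,v5:1,v6:14,v7:inf
step 3: dist = v0:inf,v1:inf,v2:inf,v3:inf,v4:0,v5:1,v6:14,v7:inf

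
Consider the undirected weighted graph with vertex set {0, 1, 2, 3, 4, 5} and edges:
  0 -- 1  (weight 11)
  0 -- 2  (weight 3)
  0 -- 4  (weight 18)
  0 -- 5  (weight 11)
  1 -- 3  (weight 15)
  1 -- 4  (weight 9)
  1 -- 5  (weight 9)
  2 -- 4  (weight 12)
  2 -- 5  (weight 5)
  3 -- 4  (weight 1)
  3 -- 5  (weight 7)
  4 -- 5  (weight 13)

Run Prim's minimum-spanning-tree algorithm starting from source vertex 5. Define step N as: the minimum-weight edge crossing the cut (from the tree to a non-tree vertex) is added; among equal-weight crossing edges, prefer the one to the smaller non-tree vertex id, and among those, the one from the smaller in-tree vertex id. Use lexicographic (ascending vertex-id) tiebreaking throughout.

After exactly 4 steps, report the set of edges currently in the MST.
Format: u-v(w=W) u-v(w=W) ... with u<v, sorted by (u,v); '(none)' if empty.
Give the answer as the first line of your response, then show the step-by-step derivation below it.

0-2(w=3) 2-5(w=5) 3-4(w=1) 3-5(w=7)

step 1: add edge 2-5 (w=5); MST = {2-5(w=5)}
step 2: add edge 0-2 (w=3); MST = {0-2(w=3) 2-5(w=5)}
step 3: add edge 3-5 (w=7); MST = {0-2(w=3) 2-5(w=5) 3-5(w=7)}
step 4: add edge 3-4 (w=1); MST = {0-2(w=3) 2-5(w=5) 3-4(w=1) 3-5(w=7)}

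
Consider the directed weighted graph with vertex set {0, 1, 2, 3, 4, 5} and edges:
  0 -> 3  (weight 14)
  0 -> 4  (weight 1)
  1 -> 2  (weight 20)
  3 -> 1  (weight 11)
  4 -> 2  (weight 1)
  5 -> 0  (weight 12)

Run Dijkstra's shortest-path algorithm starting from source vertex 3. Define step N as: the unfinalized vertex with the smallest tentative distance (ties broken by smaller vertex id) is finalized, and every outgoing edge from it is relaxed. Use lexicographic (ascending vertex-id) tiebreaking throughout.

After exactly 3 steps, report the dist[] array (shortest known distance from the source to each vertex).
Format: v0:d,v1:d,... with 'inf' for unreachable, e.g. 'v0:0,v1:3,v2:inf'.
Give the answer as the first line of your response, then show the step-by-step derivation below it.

v0:inf,v1:11,v2:31,v3:0,v4:inf,v5:inf

step 1: dist = v0:inf,v1:11,v2:inf,v3:0,v4:inf,v5:inf
step 2: dist = v0:inf,v1:11,v2:31,v3:0,v4:inf,v5:inf
step 3: dist = v0:inf,v1:11,v2:31,v3:0,v4:inf,v5:inf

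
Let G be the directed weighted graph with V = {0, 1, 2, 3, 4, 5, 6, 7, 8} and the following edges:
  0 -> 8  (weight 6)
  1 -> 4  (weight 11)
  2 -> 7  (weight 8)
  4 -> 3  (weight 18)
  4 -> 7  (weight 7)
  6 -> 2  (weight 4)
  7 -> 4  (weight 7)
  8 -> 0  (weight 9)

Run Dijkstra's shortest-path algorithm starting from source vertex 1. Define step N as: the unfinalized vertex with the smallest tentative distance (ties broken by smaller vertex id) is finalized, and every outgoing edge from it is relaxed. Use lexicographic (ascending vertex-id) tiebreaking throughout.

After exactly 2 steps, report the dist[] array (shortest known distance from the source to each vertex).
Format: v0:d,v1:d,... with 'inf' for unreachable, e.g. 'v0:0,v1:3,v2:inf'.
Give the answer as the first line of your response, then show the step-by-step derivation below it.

v0:inf,v1:0,v2:inf,v3:29,v4:11,v5:inf,v6:inf,v7:18,v8:inf

step 1: dist = v0:inf,v1:0,v2:inf,v3:inf,v4:11,v5:inf,v6:inf,v7:inf,v8:inf
step 2: dist = v0:inf,v1:0,v2:inf,v3:29,v4:11,v5:inf,v6:inf,v7:18,v8:inf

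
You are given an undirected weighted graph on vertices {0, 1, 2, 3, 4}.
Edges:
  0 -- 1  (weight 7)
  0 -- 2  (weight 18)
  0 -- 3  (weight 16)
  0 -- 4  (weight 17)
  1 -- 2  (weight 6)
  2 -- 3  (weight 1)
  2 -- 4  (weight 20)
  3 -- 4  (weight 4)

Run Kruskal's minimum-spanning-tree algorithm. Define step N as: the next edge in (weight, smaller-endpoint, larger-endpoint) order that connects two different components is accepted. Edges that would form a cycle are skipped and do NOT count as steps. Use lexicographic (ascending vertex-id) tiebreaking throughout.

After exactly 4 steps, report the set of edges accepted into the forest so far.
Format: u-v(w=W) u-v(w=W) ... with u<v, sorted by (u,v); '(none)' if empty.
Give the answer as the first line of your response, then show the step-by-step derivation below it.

0-1(w=7) 1-2(w=6) 2-3(w=1) 3-4(w=4)

step 1: add edge 2-3 (w=1); MST = {2-3(w=1)}
step 2: add edge 3-4 (w=4); MST = {2-3(w=1) 3-4(w=4)}
step 3: add edge 1-2 (w=6); MST = {1-2(w=6) 2-3(w=1) 3-4(w=4)}
step 4: add edge 0-1 (w=7); MST = {0-1(w=7) 1-2(w=6) 2-3(w=1) 3-4(w=4)}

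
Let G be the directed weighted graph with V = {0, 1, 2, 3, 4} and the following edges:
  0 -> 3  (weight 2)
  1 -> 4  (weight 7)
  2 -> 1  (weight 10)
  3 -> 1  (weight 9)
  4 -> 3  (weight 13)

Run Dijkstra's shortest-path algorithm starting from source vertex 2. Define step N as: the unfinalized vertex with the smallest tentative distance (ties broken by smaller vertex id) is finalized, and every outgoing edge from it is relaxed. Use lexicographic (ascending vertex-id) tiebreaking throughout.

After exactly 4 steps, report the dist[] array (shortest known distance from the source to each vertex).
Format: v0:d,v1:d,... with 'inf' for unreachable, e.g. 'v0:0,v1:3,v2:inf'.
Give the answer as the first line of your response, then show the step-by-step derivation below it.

v0:inf,v1:10,v2:0,v3:30,v4:17

step 1: dist = v0:inf,v1:10,v2:0,v3:inf,v4:inf
step 2: dist = v0:inf,v1:10,v2:0,v3:inf,v4:17
step 3: dist = v0:inf,v1:10,v2:0,v3:30,v4:17
step 4: dist = v0:inf,v1:10,v2:0,v3:30,v4:17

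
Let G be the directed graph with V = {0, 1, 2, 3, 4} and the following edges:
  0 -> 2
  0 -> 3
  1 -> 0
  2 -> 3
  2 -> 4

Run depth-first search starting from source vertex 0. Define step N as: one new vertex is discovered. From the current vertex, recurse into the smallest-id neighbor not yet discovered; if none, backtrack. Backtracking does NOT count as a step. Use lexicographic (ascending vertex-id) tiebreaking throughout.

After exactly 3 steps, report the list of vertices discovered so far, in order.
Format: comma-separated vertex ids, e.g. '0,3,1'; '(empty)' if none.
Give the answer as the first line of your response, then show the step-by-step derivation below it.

0,2,3

step 1: discover 0; path=0; order=0
step 2: discover 2; path=0>2; order=0,2
step 3: discover 3; path=0>2>3; order=0,2,3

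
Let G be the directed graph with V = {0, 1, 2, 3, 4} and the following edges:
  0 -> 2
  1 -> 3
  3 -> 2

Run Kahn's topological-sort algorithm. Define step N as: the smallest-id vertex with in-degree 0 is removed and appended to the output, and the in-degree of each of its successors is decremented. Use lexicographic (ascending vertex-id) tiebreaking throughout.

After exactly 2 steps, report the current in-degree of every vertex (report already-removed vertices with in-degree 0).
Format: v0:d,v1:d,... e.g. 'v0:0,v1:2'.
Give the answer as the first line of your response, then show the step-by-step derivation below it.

v0:0,v1:0,v2:1,v3:0,v4:0

step 1: output 0; order=[0]; indeg=(0,0,1,1,0)
step 2: output 1; order=[0,1]; indeg=(0,0,1,0,0)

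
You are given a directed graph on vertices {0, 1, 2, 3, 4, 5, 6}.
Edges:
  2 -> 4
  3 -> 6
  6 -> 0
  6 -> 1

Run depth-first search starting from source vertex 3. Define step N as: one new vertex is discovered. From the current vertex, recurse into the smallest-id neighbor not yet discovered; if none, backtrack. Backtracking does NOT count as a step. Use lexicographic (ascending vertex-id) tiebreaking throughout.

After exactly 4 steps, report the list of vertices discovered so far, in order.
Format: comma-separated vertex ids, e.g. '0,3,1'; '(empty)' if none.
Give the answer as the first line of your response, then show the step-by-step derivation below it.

3,6,0,1

step 1: discover 3; path=3; order=3
step 2: discover 6; path=3>6; order=3,6
step 3: discover 0; path=3>6>0; order=3,6,0
step 4: discover 1; path=3>6>1; order=3,6,0,1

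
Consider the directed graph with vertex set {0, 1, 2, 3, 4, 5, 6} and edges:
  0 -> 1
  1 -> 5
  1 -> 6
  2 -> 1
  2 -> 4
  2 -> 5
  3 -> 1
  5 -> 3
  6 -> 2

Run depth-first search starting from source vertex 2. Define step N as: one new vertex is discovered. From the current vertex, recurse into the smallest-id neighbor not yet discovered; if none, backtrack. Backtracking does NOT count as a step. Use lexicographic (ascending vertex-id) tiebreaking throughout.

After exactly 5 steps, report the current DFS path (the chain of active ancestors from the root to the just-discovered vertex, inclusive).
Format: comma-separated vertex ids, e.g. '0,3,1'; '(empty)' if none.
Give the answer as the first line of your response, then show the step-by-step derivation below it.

2,1,6

step 1: discover 2; path=2; order=2
step 2: discover 1; path=2>1; order=2,1
step 3: discover 5; path=2>1>5; order=2,1,5
step 4: discover 3; path=2>1>5>3; order=2,1,5,3
step 5: discover 6; path=2>1>6; order=2,1,5,3,6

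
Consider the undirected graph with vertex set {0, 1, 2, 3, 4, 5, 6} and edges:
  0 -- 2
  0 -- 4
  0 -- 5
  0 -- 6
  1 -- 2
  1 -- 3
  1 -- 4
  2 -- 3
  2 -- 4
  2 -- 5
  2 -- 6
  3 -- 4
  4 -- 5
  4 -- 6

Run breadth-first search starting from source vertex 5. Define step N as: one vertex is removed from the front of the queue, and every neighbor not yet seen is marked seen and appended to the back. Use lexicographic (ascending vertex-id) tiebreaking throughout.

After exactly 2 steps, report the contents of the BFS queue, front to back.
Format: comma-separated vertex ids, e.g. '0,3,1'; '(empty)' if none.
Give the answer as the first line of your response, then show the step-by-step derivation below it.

2,4,6

step 1: dequeue 5; queue=[0,2,4]; order=5
step 2: dequeue 0; queue=[2,4,6]; order=5,0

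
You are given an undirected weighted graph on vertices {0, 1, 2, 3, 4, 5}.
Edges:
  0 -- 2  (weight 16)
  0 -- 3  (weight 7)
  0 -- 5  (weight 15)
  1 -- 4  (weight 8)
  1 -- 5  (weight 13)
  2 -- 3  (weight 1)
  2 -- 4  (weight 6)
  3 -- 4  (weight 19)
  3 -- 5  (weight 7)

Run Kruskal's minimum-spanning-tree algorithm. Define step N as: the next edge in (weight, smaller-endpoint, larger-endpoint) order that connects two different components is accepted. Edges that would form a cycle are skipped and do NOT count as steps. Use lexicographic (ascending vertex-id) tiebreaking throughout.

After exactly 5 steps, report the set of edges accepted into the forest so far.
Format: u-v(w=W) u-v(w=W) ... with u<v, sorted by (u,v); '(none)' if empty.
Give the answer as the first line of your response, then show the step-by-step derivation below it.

0-3(w=7) 1-4(w=8) 2-3(w=1) 2-4(w=6) 3-5(w=7)

step 1: add edge 2-3 (w=1); MST = {2-3(w=1)}
step 2: add edge 2-4 (w=6); MST = {2-3(w=1) 2-4(w=6)}
step 3: add edge 0-3 (w=7); MST = {0-3(w=7) 2-3(w=1) 2-4(w=6)}
step 4: add edge 3-5 (w=7); MST = {0-3(w=7) 2-3(w=1) 2-4(w=6) 3-5(w=7)}
step 5: add edge 1-4 (w=8); MST = {0-3(w=7) 1-4(w=8) 2-3(w=1) 2-4(w=6) 3-5(w=7)}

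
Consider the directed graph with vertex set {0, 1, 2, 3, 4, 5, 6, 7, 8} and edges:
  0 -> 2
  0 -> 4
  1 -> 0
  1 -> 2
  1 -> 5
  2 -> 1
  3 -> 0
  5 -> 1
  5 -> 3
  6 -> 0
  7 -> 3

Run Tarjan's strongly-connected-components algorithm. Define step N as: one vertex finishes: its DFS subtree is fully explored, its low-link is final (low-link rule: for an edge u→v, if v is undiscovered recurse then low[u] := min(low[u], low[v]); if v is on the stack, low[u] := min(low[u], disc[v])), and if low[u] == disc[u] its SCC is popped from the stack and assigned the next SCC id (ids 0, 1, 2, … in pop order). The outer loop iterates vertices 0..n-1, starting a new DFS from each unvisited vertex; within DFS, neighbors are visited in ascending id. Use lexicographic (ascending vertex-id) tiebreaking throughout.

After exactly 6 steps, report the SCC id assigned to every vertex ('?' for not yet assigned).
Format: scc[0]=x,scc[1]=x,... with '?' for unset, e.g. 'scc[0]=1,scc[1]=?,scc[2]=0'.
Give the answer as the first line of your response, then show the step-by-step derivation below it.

scc[0]=1,scc[1]=1,scc[2]=1,scc[3]=1,scc[4]=0,scc[5]=1,scc[6]=?,scc[7]=?,scc[8]=?

step 1: low=(low[0]=0,low[1]=0,low[2]=1,low[3]=0,low[4]=?,low[5]=2,low[6]=?,low[7]=?,low[8]=?); scc=(scc[0]=?,scc[1]=?,scc[2]=?,scc[3]=?,scc[4]=?,scc[5]=?,scc[6]=?,scc[7]=?,scc[8]=?)
step 2: low=(low[0]=0,low[1]=0,low[2]=1,low[3]=0,low[4]=?,low[5]=0,low[6]=?,low[7]=?,low[8]=?); scc=(scc[0]=?,scc[1]=?,scc[2]=?,scc[3]=?,scc[4]=?,scc[5]=?,scc[6]=?,scc[7]=?,scc[8]=?)
step 3: low=(low[0]=0,low[1]=0,low[2]=1,low[3]=0,low[4]=?,low[5]=0,low[6]=?,low[7]=?,low[8]=?); scc=(scc[0]=?,scc[1]=?,scc[2]=?,scc[3]=?,scc[4]=?,scc[5]=?,scc[6]=?,scc[7]=?,scc[8]=?)
step 4: low=(low[0]=0,low[1]=0,low[2]=0,low[3]=0,low[4]=?,low[5]=0,low[6]=?,low[7]=?,low[8]=?); scc=(scc[0]=?,scc[1]=?,scc[2]=?,scc[3]=?,scc[4]=?,scc[5]=?,scc[6]=?,scc[7]=?,scc[8]=?)
step 5: low=(low[0]=0,low[1]=0,low[2]=0,low[3]=0,low[4]=5,low[5]=0,low[6]=?,low[7]=?,low[8]=?); scc=(scc[0]=?,scc[1]=?,scc[2]=?,scc[3]=?,scc[4]=0,scc[5]=?,scc[6]=?,scc[7]=?,scc[8]=?)
step 6: low=(low[0]=0,low[1]=0,low[2]=0,low[3]=0,low[4]=5,low[5]=0,low[6]=?,low[7]=?,low[8]=?); scc=(scc[0]=1,scc[1]=1,scc[2]=1,scc[3]=1,scc[4]=0,scc[5]=1,scc[6]=?,scc[7]=?,scc[8]=?)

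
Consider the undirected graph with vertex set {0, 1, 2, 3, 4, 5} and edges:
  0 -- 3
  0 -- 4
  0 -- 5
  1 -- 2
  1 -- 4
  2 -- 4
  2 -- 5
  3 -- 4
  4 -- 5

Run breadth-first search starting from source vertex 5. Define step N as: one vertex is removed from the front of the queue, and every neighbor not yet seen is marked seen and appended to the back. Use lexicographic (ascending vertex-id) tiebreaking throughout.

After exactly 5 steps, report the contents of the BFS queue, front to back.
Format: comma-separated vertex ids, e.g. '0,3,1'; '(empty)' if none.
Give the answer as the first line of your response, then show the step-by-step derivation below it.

1

step 1: dequeue 5; queue=[0,2,4]; order=5
step 2: dequeue 0; queue=[2,4,3]; order=5,0
step 3: dequeue 2; queue=[4,3,1]; order=5,0,2
step 4: dequeue 4; queue=[3,1]; order=5,0,2,4
step 5: dequeue 3; queue=[1]; order=5,0,2,4,3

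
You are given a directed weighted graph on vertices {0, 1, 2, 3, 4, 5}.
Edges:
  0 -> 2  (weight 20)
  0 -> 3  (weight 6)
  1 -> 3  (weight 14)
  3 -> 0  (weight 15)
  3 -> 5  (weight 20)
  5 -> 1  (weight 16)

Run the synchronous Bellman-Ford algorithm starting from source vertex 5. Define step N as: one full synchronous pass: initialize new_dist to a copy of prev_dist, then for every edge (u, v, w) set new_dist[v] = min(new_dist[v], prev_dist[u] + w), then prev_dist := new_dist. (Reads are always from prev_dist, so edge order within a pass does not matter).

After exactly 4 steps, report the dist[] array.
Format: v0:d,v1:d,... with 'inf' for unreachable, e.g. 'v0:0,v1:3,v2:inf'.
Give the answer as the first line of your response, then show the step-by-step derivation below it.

v0:45,v1:16,v2:65,v3:30,v4:inf,v5:0

step 1: dist = v0:inf,v1:16,v2:inf,v3:inf,v4:inf,v5:0
step 2: dist = v0:inf,v1:16,v2:inf,v3:30,v4:inf,v5:0
step 3: dist = v0:45,v1:16,v2:inf,v3:30,v4:inf,v5:0
step 4: dist = v0:45,v1:16,v2:65,v3:30,v4:inf,v5:0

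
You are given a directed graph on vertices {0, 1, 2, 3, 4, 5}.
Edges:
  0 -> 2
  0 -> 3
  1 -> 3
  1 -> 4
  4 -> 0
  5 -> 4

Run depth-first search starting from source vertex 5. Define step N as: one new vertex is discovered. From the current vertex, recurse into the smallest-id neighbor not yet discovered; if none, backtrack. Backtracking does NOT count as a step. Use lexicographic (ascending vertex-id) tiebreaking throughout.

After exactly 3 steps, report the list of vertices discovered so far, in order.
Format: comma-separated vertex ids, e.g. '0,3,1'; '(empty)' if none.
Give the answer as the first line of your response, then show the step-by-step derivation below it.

5,4,0

step 1: discover 5; path=5; order=5
step 2: discover 4; path=5>4; order=5,4
step 3: discover 0; path=5>4>0; order=5,4,0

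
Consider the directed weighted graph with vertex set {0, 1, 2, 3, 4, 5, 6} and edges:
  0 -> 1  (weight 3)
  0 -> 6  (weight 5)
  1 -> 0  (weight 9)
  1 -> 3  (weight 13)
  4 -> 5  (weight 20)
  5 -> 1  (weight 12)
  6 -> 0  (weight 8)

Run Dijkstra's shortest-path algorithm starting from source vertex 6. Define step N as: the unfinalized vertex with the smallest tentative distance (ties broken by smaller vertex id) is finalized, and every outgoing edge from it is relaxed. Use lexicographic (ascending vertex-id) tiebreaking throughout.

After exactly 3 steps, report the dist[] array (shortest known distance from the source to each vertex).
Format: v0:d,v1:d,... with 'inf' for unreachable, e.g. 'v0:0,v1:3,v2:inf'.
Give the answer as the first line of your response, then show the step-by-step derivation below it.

v0:8,v1:11,v2:inf,v3:24,v4:inf,v5:inf,v6:0

step 1: dist = v0:8,v1:inf,v2:inf,v3:inf,v4:inf,v5:inf,v6:0
step 2: dist = v0:8,v1:11,v2:inf,v3:inf,v4:inf,v5:inf,v6:0
step 3: dist = v0:8,v1:11,v2:inf,v3:24,v4:inf,v5:inf,v6:0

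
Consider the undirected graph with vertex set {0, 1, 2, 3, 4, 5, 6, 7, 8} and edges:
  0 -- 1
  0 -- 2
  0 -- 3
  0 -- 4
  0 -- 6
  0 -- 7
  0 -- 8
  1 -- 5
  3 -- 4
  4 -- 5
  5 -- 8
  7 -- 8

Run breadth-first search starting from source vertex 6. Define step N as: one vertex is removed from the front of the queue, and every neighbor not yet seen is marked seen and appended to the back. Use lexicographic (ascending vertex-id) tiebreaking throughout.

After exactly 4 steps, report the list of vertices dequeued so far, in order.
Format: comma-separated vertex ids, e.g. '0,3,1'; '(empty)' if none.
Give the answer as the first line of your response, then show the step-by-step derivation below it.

6,0,1,2

step 1: dequeue 6; queue=[0]; order=6
step 2: dequeue 0; queue=[1,2,3,4,7,8]; order=6,0
step 3: dequeue 1; queue=[2,3,4,7,8,5]; order=6,0,1
step 4: dequeue 2; queue=[3,4,7,8,5]; order=6,0,1,2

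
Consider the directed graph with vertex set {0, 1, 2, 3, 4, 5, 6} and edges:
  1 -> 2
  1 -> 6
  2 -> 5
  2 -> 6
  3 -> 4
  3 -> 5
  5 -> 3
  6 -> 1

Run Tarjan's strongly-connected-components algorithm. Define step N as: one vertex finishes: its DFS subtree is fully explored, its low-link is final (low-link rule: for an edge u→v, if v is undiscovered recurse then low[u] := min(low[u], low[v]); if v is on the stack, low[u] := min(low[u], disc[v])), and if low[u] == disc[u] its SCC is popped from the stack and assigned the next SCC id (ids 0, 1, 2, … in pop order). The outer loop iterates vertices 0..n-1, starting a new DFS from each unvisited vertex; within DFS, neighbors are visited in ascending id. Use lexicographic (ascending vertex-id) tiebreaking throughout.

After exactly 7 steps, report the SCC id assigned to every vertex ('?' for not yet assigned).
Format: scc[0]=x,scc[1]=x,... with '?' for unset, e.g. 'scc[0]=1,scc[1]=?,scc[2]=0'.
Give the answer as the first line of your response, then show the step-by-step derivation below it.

scc[0]=0,scc[1]=3,scc[2]=3,scc[3]=2,scc[4]=1,scc[5]=2,scc[6]=3

step 1: low=(low[0]=0,low[1]=?,low[2]=?,low[3]=?,low[4]=?,low[5]=?,low[6]=?); scc=(scc[0]=0,scc[1]=?,scc[2]=?,scc[3]=?,scc[4]=?,scc[5]=?,scc[6]=?)
step 2: low=(low[0]=0,low[1]=1,low[2]=2,low[3]=4,low[4]=5,low[5]=3,low[6]=?); scc=(scc[0]=0,scc[1]=?,scc[2]=?,scc[3]=?,scc[4]=1,scc[5]=?,scc[6]=?)
step 3: low=(low[0]=0,low[1]=1,low[2]=2,low[3]=3,low[4]=5,low[5]=3,low[6]=?); scc=(scc[0]=0,scc[1]=?,scc[2]=?,scc[3]=?,scc[4]=1,scc[5]=?,scc[6]=?)
step 4: low=(low[0]=0,low[1]=1,low[2]=2,low[3]=3,low[4]=5,low[5]=3,low[6]=?); scc=(scc[0]=0,scc[1]=?,scc[2]=?,scc[3]=2,scc[4]=1,scc[5]=2,scc[6]=?)
step 5: low=(low[0]=0,low[1]=1,low[2]=2,low[3]=3,low[4]=5,low[5]=3,low[6]=1); scc=(scc[0]=0,scc[1]=?,scc[2]=?,scc[3]=2,scc[4]=1,scc[5]=2,scc[6]=?)
step 6: low=(low[0]=0,low[1]=1,low[2]=1,low[3]=3,low[4]=5,low[5]=3,low[6]=1); scc=(scc[0]=0,scc[1]=?,scc[2]=?,scc[3]=2,scc[4]=1,scc[5]=2,scc[6]=?)
step 7: low=(low[0]=0,low[1]=1,low[2]=1,low[3]=3,low[4]=5,low[5]=3,low[6]=1); scc=(scc[0]=0,scc[1]=3,scc[2]=3,scc[3]=2,scc[4]=1,scc[5]=2,scc[6]=3)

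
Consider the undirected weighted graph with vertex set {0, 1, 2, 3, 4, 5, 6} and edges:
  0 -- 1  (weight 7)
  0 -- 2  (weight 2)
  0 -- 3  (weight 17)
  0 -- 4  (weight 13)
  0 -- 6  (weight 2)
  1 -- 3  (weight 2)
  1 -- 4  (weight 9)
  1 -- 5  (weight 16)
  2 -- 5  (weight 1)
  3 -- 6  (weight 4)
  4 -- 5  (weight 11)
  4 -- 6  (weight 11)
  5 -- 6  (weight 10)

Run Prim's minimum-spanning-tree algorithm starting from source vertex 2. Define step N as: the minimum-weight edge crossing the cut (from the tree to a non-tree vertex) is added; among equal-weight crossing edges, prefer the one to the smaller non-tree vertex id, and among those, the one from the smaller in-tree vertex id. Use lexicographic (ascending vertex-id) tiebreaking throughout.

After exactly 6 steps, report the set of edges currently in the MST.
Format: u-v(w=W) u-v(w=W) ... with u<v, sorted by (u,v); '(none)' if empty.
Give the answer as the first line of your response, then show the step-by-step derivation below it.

0-2(w=2) 0-6(w=2) 1-3(w=2) 1-4(w=9) 2-5(w=1) 3-6(w=4)

step 1: add edge 2-5 (w=1); MST = {2-5(w=1)}
step 2: add edge 0-2 (w=2); MST = {0-2(w=2) 2-5(w=1)}
step 3: add edge 0-6 (w=2); MST = {0-2(w=2) 0-6(w=2) 2-5(w=1)}
step 4: add edge 3-6 (w=4); MST = {0-2(w=2) 0-6(w=2) 2-5(w=1) 3-6(w=4)}
step 5: add edge 1-3 (w=2); MST = {0-2(w=2) 0-6(w=2) 1-3(w=2) 2-5(w=1) 3-6(w=4)}
step 6: add edge 1-4 (w=9); MST = {0-2(w=2) 0-6(w=2) 1-3(w=2) 1-4(w=9) 2-5(w=1) 3-6(w=4)}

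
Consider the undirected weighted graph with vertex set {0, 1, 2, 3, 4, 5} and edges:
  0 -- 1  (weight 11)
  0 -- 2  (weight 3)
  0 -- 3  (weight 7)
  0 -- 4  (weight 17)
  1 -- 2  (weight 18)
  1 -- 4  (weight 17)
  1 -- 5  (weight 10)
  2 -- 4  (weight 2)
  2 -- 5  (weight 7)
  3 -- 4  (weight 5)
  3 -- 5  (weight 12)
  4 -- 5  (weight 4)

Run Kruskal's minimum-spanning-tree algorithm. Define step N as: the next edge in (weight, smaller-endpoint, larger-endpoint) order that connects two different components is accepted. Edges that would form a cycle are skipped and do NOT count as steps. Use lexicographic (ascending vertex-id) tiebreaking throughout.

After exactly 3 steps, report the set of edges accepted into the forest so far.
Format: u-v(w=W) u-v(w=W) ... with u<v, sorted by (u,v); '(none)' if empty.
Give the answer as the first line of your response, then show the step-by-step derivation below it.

0-2(w=3) 2-4(w=2) 4-5(w=4)

step 1: add edge 2-4 (w=2); MST = {2-4(w=2)}
step 2: add edge 0-2 (w=3); MST = {0-2(w=3) 2-4(w=2)}
step 3: add edge 4-5 (w=4); MST = {0-2(w=3) 2-4(w=2) 4-5(w=4)}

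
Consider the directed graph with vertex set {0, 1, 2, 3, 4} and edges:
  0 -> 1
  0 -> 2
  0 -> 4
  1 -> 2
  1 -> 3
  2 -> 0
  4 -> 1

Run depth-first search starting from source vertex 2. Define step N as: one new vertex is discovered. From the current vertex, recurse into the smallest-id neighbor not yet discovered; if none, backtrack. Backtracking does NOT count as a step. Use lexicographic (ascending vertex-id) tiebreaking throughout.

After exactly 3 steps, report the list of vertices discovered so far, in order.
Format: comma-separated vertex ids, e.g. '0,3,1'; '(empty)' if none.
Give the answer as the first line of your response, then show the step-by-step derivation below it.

2,0,1

step 1: discover 2; path=2; order=2
step 2: discover 0; path=2>0; order=2,0
step 3: discover 1; path=2>0>1; order=2,0,1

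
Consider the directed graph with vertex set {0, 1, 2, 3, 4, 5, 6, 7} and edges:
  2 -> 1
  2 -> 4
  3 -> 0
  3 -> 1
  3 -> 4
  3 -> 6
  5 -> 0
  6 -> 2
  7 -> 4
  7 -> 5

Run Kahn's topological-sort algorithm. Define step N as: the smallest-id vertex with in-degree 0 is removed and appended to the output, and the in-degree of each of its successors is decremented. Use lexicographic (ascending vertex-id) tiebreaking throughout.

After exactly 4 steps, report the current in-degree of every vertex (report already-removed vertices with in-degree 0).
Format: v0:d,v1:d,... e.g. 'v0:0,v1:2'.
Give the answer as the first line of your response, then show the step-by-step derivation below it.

v0:1,v1:0,v2:0,v3:0,v4:1,v5:1,v6:0,v7:0

step 1: output 3; order=[3]; indeg=(1,1,1,0,2,1,0,0)
step 2: output 6; order=[3,6]; indeg=(1,1,0,0,2,1,0,0)
step 3: output 2; order=[3,6,2]; indeg=(1,0,0,0,1,1,0,0)
step 4: output 1; order=[3,6,2,1]; indeg=(1,0,0,0,1,1,0,0)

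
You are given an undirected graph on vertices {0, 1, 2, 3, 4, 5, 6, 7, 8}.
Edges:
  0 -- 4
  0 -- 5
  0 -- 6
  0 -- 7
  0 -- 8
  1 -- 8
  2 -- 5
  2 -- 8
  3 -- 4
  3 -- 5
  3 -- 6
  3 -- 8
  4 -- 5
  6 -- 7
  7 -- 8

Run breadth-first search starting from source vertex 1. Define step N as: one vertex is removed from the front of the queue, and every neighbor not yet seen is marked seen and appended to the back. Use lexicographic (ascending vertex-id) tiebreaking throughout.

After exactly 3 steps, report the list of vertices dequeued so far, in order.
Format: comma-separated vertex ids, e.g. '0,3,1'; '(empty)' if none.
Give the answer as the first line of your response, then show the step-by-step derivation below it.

1,8,0

step 1: dequeue 1; queue=[8]; order=1
step 2: dequeue 8; queue=[0,2,3,7]; order=1,8
step 3: dequeue 0; queue=[2,3,7,4,5,6]; order=1,8,0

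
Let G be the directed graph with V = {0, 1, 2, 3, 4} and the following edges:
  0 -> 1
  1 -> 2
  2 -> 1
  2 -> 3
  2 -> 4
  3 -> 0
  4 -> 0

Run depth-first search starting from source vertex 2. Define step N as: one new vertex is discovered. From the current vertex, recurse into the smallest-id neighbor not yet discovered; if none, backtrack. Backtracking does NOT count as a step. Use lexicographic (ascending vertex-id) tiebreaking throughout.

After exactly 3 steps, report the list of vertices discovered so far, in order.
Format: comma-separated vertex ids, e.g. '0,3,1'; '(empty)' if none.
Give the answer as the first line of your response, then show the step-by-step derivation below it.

2,1,3

step 1: discover 2; path=2; order=2
step 2: discover 1; path=2>1; order=2,1
step 3: discover 3; path=2>3; order=2,1,3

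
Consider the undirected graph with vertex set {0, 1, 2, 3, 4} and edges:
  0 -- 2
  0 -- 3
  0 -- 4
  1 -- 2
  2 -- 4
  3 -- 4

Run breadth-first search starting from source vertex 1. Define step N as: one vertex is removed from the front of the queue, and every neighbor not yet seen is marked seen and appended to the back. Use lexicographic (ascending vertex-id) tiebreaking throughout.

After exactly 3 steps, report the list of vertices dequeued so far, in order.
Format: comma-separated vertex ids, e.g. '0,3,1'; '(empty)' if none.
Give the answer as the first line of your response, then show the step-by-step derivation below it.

1,2,0

step 1: dequeue 1; queue=[2]; order=1
step 2: dequeue 2; queue=[0,4]; order=1,2
step 3: dequeue 0; queue=[4,3]; order=1,2,0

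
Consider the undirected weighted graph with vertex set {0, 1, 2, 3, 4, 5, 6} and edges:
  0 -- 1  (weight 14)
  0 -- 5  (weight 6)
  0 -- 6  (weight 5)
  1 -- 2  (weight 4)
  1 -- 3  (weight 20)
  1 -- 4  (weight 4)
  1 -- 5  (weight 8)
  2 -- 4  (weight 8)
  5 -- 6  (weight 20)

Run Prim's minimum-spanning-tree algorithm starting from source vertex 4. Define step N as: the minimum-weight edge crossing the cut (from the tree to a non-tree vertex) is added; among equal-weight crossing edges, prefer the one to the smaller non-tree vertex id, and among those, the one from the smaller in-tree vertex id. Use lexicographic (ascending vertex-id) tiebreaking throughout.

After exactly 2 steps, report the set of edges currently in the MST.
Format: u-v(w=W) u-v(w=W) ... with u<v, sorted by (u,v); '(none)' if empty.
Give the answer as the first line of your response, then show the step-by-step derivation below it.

1-2(w=4) 1-4(w=4)

step 1: add edge 1-4 (w=4); MST = {1-4(w=4)}
step 2: add edge 1-2 (w=4); MST = {1-2(w=4) 1-4(w=4)}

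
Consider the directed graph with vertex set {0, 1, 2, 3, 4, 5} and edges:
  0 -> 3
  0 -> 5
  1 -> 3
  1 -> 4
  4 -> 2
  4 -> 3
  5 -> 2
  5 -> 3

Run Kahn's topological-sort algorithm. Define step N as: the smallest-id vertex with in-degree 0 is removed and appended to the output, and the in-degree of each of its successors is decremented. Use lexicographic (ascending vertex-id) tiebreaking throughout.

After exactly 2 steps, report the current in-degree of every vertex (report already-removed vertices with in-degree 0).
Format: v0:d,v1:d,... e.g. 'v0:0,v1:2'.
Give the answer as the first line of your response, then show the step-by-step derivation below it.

v0:0,v1:0,v2:2,v3:2,v4:0,v5:0

step 1: output 0; order=[0]; indeg=(0,0,2,3,1,0)
step 2: output 1; order=[0,1]; indeg=(0,0,2,2,0,0)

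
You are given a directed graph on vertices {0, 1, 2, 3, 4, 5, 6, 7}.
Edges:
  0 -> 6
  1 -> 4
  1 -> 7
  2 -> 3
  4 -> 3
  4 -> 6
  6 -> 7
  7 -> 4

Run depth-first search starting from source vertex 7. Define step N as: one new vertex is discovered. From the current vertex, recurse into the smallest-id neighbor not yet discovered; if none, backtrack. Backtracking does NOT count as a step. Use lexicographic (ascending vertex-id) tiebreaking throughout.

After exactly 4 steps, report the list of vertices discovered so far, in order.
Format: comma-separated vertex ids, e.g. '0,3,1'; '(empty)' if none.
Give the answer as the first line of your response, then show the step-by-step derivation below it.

7,4,3,6

step 1: discover 7; path=7; order=7
step 2: discover 4; path=7>4; order=7,4
step 3: discover 3; path=7>4>3; order=7,4,3
step 4: discover 6; path=7>4>6; order=7,4,3,6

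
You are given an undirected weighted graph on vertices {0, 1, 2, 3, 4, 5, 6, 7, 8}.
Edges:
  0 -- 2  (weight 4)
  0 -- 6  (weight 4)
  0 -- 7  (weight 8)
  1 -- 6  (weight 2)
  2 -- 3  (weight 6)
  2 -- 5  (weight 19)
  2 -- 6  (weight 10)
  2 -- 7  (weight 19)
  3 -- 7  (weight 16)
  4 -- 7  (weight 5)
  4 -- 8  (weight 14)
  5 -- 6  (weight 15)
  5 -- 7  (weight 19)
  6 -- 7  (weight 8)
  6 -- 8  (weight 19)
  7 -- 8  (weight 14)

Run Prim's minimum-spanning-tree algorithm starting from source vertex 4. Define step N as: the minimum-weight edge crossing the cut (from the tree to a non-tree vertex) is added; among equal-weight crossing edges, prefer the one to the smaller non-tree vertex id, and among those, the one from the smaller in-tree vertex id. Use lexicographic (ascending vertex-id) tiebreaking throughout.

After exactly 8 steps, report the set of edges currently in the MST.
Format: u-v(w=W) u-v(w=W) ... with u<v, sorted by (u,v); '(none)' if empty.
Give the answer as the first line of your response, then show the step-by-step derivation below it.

0-2(w=4) 0-6(w=4) 0-7(w=8) 1-6(w=2) 2-3(w=6) 4-7(w=5) 4-8(w=14) 5-6(w=15)

step 1: add edge 4-7 (w=5); MST = {4-7(w=5)}
step 2: add edge 0-7 (w=8); MST = {0-7(w=8) 4-7(w=5)}
step 3: add edge 0-2 (w=4); MST = {0-2(w=4) 0-7(w=8) 4-7(w=5)}
step 4: add edge 0-6 (w=4); MST = {0-2(w=4) 0-6(w=4) 0-7(w=8) 4-7(w=5)}
step 5: add edge 1-6 (w=2); MST = {0-2(w=4) 0-6(w=4) 0-7(w=8) 1-6(w=2) 4-7(w=5)}
step 6: add edge 2-3 (w=6); MST = {0-2(w=4) 0-6(w=4) 0-7(w=8) 1-6(w=2) 2-3(w=6) 4-7(w=5)}
step 7: add edge 4-8 (w=14); MST = {0-2(w=4) 0-6(w=4) 0-7(w=8) 1-6(w=2) 2-3(w=6) 4-7(w=5) 4-8(w=14)}
step 8: add edge 5-6 (w=15); MST = {0-2(w=4) 0-6(w=4) 0-7(w=8) 1-6(w=2) 2-3(w=6) 4-7(w=5) 4-8(w=14) 5-6(w=15)}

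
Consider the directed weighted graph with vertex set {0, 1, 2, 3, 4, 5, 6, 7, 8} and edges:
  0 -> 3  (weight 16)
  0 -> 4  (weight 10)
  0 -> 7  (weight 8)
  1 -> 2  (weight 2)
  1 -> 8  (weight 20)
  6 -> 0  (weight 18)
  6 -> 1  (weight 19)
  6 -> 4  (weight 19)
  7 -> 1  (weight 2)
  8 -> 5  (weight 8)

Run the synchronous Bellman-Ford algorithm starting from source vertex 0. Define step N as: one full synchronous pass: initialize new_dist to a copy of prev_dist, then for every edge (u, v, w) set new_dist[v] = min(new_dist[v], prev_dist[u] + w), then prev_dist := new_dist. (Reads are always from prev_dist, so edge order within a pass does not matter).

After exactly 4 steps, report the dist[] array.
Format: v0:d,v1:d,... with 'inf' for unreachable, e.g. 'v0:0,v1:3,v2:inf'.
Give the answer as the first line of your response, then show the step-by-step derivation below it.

v0:0,v1:10,v2:12,v3:16,v4:10,v5:38,v6:inf,v7:8,v8:30

step 1: dist = v0:0,v1:inf,v2:inf,v3:16,v4:10,v5:inf,v6:inf,v7:8,v8:inf
step 2: dist = v0:0,v1:10,v2:inf,v3:16,v4:10,v5:inf,v6:inf,v7:8,v8:inf
step 3: dist = v0:0,v1:10,v2:12,v3:16,v4:10,v5:inf,v6:inf,v7:8,v8:30
step 4: dist = v0:0,v1:10,v2:12,v3:16,v4:10,v5:38,v6:inf,v7:8,v8:30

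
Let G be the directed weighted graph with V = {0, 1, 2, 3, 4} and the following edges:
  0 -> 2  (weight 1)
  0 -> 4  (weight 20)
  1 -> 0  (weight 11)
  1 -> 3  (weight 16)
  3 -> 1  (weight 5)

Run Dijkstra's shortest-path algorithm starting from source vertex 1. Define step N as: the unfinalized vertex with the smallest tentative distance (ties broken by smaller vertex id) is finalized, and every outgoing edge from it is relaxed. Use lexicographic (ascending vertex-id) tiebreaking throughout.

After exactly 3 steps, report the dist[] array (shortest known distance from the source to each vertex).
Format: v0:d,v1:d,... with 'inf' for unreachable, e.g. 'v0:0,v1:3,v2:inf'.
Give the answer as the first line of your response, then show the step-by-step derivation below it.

v0:11,v1:0,v2:12,v3:16,v4:31

step 1: dist = v0:11,v1:0,v2:inf,v3:16,v4:inf
step 2: dist = v0:11,v1:0,v2:12,v3:16,v4:31
step 3: dist = v0:11,v1:0,v2:12,v3:16,v4:31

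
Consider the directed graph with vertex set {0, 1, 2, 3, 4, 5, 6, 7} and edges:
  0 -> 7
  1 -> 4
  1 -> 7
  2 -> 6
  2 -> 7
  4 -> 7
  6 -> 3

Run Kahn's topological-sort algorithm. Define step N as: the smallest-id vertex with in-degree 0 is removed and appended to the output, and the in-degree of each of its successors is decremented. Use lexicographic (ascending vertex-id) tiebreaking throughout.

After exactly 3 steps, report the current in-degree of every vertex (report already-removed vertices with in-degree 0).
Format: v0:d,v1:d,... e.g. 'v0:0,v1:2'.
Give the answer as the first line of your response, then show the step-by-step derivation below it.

v0:0,v1:0,v2:0,v3:1,v4:0,v5:0,v6:0,v7:1

step 1: output 0; order=[0]; indeg=(0,0,0,1,1,0,1,3)
step 2: output 1; order=[0,1]; indeg=(0,0,0,1,0,0,1,2)
step 3: output 2; order=[0,1,2]; indeg=(0,0,0,1,0,0,0,1)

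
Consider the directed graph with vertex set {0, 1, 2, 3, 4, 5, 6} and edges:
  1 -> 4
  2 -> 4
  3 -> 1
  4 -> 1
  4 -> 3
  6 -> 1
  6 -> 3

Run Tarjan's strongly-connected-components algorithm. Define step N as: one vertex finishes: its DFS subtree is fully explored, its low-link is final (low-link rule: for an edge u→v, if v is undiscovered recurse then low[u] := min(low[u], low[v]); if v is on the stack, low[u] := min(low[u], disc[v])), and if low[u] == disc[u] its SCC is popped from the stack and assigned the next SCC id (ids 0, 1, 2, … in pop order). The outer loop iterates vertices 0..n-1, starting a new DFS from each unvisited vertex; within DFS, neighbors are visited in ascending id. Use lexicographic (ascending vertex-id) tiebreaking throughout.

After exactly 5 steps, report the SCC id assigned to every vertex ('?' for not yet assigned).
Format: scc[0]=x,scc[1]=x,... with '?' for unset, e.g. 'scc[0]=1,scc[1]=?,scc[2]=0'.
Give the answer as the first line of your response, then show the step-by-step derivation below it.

scc[0]=0,scc[1]=1,scc[2]=2,scc[3]=1,scc[4]=1,scc[5]=?,scc[6]=?

step 1: low=(low[0]=0,low[1]=?,low[2]=?,low[3]=?,low[4]=?,low[5]=?,low[6]=?); scc=(scc[0]=0,scc[1]=?,scc[2]=?,scc[3]=?,scc[4]=?,scc[5]=?,scc[6]=?)
step 2: low=(low[0]=0,low[1]=1,low[2]=?,low[3]=1,low[4]=1,low[5]=?,low[6]=?); scc=(scc[0]=0,scc[1]=?,scc[2]=?,scc[3]=?,scc[4]=?,scc[5]=?,scc[6]=?)
step 3: low=(low[0]=0,low[1]=1,low[2]=?,low[3]=1,low[4]=1,low[5]=?,low[6]=?); scc=(scc[0]=0,scc[1]=?,scc[2]=?,scc[3]=?,scc[4]=?,scc[5]=?,scc[6]=?)
step 4: low=(low[0]=0,low[1]=1,low[2]=?,low[3]=1,low[4]=1,low[5]=?,low[6]=?); scc=(scc[0]=0,scc[1]=1,scc[2]=?,scc[3]=1,scc[4]=1,scc[5]=?,scc[6]=?)
step 5: low=(low[0]=0,low[1]=1,low[2]=4,low[3]=1,low[4]=1,low[5]=?,low[6]=?); scc=(scc[0]=0,scc[1]=1,scc[2]=2,scc[3]=1,scc[4]=1,scc[5]=?,scc[6]=?)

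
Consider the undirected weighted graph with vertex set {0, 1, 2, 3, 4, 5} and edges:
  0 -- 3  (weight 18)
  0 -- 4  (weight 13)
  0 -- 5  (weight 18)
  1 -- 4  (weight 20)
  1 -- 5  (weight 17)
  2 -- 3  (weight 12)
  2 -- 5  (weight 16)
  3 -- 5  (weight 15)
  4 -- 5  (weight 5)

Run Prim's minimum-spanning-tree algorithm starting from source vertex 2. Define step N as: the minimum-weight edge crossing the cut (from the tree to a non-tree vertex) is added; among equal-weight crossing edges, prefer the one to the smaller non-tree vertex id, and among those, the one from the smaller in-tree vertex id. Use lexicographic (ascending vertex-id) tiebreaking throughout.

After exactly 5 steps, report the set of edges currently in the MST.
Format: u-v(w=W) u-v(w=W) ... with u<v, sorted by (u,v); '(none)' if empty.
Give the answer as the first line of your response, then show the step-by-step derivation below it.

0-4(w=13) 1-5(w=17) 2-3(w=12) 3-5(w=15) 4-5(w=5)

step 1: add edge 2-3 (w=12); MST = {2-3(w=12)}
step 2: add edge 3-5 (w=15); MST = {2-3(w=12) 3-5(w=15)}
step 3: add edge 4-5 (w=5); MST = {2-3(w=12) 3-5(w=15) 4-5(w=5)}
step 4: add edge 0-4 (w=13); MST = {0-4(w=13) 2-3(w=12) 3-5(w=15) 4-5(w=5)}
step 5: add edge 1-5 (w=17); MST = {0-4(w=13) 1-5(w=17) 2-3(w=12) 3-5(w=15) 4-5(w=5)}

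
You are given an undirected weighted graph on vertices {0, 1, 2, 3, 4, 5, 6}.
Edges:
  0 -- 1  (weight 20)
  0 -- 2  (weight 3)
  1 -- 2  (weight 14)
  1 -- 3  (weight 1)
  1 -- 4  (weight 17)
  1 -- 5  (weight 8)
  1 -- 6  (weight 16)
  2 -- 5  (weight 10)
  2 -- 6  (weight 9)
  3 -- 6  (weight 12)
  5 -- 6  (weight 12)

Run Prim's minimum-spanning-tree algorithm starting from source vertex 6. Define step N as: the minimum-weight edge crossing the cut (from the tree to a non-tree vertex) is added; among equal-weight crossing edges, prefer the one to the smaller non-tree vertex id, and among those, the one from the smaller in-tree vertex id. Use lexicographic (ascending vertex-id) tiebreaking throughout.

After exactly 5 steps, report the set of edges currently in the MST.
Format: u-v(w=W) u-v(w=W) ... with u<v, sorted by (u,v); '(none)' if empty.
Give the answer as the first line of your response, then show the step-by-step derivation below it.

0-2(w=3) 1-3(w=1) 1-5(w=8) 2-5(w=10) 2-6(w=9)

step 1: add edge 2-6 (w=9); MST = {2-6(w=9)}
step 2: add edge 0-2 (w=3); MST = {0-2(w=3) 2-6(w=9)}
step 3: add edge 2-5 (w=10); MST = {0-2(w=3) 2-5(w=10) 2-6(w=9)}
step 4: add edge 1-5 (w=8); MST = {0-2(w=3) 1-5(w=8) 2-5(w=10) 2-6(w=9)}
step 5: add edge 1-3 (w=1); MST = {0-2(w=3) 1-3(w=1) 1-5(w=8) 2-5(w=10) 2-6(w=9)}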